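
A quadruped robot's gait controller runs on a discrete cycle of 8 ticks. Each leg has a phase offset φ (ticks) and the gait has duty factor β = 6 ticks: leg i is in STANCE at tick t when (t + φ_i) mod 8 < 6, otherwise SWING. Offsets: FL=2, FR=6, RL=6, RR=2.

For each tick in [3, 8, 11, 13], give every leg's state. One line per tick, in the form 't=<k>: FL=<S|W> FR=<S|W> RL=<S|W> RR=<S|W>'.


t=3: FL=S FR=S RL=S RR=S
t=8: FL=S FR=W RL=W RR=S
t=11: FL=S FR=S RL=S RR=S
t=13: FL=W FR=S RL=S RR=W

t=3: phase=(5,1,1,5) vs β=6 → FL=S FR=S RL=S RR=S
t=8: phase=(2,6,6,2) vs β=6 → FL=S FR=W RL=W RR=S
t=11: phase=(5,1,1,5) vs β=6 → FL=S FR=S RL=S RR=S
t=13: phase=(7,3,3,7) vs β=6 → FL=W FR=S RL=S RR=W


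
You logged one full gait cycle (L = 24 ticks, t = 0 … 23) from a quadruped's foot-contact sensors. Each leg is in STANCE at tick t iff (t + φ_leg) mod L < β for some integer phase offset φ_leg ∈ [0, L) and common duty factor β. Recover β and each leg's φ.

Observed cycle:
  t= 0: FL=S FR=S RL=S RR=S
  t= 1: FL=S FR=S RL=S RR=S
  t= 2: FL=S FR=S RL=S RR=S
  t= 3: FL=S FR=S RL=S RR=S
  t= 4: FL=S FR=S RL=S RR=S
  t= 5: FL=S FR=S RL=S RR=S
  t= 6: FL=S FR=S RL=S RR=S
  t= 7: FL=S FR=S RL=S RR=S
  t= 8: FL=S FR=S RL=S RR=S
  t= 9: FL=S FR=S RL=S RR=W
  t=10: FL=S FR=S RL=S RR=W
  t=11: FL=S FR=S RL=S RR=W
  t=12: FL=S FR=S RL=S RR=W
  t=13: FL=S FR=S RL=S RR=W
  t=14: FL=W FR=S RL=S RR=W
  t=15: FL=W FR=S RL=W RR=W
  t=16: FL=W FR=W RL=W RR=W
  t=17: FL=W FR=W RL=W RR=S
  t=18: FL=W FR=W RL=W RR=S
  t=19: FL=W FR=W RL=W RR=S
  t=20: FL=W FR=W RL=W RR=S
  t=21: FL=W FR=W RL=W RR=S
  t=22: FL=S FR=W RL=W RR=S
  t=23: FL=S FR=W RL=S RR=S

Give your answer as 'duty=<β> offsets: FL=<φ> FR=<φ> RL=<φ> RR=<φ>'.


duty=16 offsets: FL=2 FR=0 RL=1 RR=7

duty β = stance ticks per leg = 16
FL: stance ticks = 16; W→S at t=22 → φ=2
FR: stance ticks = 16; W→S at t=0 → φ=0
RL: stance ticks = 16; W→S at t=23 → φ=1
RR: stance ticks = 16; W→S at t=17 → φ=7


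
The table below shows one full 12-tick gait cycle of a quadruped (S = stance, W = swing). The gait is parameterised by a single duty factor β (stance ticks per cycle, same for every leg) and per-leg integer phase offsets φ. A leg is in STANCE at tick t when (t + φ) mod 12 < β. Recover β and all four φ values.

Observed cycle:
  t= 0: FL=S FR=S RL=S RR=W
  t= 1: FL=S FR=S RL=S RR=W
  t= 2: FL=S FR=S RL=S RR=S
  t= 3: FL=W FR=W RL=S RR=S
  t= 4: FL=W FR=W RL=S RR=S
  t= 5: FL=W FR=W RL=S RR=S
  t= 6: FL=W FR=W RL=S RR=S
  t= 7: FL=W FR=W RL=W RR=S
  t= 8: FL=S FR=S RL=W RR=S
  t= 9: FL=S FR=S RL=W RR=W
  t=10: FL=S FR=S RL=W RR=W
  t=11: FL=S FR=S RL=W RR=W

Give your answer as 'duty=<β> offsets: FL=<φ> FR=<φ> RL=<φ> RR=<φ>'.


duty β = stance ticks per leg = 7
FL: stance ticks = 7; W→S at t=8 → φ=4
FR: stance ticks = 7; W→S at t=8 → φ=4
RL: stance ticks = 7; W→S at t=0 → φ=0
RR: stance ticks = 7; W→S at t=2 → φ=10

duty=7 offsets: FL=4 FR=4 RL=0 RR=10


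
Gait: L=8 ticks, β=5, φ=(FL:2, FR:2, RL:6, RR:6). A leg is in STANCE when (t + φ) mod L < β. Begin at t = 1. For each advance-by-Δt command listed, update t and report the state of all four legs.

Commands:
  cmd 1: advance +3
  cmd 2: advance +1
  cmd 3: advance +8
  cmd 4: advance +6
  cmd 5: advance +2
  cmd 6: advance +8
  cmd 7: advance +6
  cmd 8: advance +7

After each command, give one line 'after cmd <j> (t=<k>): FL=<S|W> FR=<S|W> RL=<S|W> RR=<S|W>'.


start t=1: FL=S FR=S RL=W RR=W
cmd 1: advance +3 → t=4, phase=(6,6,2,2) → FL=W FR=W RL=S RR=S
cmd 2: advance +1 → t=5, phase=(7,7,3,3) → FL=W FR=W RL=S RR=S
cmd 3: advance +8 → t=13, phase=(7,7,3,3) → FL=W FR=W RL=S RR=S
cmd 4: advance +6 → t=19, phase=(5,5,1,1) → FL=W FR=W RL=S RR=S
cmd 5: advance +2 → t=21, phase=(7,7,3,3) → FL=W FR=W RL=S RR=S
cmd 6: advance +8 → t=29, phase=(7,7,3,3) → FL=W FR=W RL=S RR=S
cmd 7: advance +6 → t=35, phase=(5,5,1,1) → FL=W FR=W RL=S RR=S
cmd 8: advance +7 → t=42, phase=(4,4,0,0) → FL=S FR=S RL=S RR=S

after cmd 1 (t=4): FL=W FR=W RL=S RR=S
after cmd 2 (t=5): FL=W FR=W RL=S RR=S
after cmd 3 (t=13): FL=W FR=W RL=S RR=S
after cmd 4 (t=19): FL=W FR=W RL=S RR=S
after cmd 5 (t=21): FL=W FR=W RL=S RR=S
after cmd 6 (t=29): FL=W FR=W RL=S RR=S
after cmd 7 (t=35): FL=W FR=W RL=S RR=S
after cmd 8 (t=42): FL=S FR=S RL=S RR=S


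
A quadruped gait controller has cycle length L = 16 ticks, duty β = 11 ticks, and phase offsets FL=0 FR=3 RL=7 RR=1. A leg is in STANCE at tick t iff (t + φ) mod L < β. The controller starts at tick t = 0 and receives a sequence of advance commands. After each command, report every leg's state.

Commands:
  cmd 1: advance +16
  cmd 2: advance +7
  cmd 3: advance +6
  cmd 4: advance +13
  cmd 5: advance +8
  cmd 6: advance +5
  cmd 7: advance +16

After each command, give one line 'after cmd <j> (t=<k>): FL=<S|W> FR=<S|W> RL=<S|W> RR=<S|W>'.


after cmd 1 (t=16): FL=S FR=S RL=S RR=S
after cmd 2 (t=23): FL=S FR=S RL=W RR=S
after cmd 3 (t=29): FL=W FR=S RL=S RR=W
after cmd 4 (t=42): FL=S FR=W RL=S RR=W
after cmd 5 (t=50): FL=S FR=S RL=S RR=S
after cmd 6 (t=55): FL=S FR=S RL=W RR=S
after cmd 7 (t=71): FL=S FR=S RL=W RR=S

start t=0: FL=S FR=S RL=S RR=S
cmd 1: advance +16 → t=16, phase=(0,3,7,1) → FL=S FR=S RL=S RR=S
cmd 2: advance +7 → t=23, phase=(7,10,14,8) → FL=S FR=S RL=W RR=S
cmd 3: advance +6 → t=29, phase=(13,0,4,14) → FL=W FR=S RL=S RR=W
cmd 4: advance +13 → t=42, phase=(10,13,1,11) → FL=S FR=W RL=S RR=W
cmd 5: advance +8 → t=50, phase=(2,5,9,3) → FL=S FR=S RL=S RR=S
cmd 6: advance +5 → t=55, phase=(7,10,14,8) → FL=S FR=S RL=W RR=S
cmd 7: advance +16 → t=71, phase=(7,10,14,8) → FL=S FR=S RL=W RR=S


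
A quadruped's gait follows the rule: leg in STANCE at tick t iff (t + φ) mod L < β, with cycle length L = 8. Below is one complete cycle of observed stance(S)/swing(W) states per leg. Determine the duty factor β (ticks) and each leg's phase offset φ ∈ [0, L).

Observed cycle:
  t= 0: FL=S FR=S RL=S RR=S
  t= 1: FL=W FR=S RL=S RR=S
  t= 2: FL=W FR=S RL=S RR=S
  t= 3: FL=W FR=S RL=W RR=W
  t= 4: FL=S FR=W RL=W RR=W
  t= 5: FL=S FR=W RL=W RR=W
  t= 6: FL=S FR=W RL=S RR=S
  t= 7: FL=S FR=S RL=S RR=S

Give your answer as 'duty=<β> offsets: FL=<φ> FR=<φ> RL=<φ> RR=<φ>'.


duty β = stance ticks per leg = 5
FL: stance ticks = 5; W→S at t=4 → φ=4
FR: stance ticks = 5; W→S at t=7 → φ=1
RL: stance ticks = 5; W→S at t=6 → φ=2
RR: stance ticks = 5; W→S at t=6 → φ=2

duty=5 offsets: FL=4 FR=1 RL=2 RR=2


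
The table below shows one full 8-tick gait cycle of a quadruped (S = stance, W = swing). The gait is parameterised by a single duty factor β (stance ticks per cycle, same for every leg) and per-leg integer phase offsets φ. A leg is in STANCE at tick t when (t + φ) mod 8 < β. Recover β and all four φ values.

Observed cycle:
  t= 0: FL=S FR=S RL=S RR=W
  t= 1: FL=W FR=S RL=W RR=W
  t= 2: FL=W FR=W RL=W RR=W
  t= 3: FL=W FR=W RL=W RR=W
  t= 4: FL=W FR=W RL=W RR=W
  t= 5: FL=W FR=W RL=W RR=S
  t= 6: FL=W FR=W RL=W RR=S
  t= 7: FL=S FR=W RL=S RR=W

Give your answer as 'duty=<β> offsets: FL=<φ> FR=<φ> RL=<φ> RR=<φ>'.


duty=2 offsets: FL=1 FR=0 RL=1 RR=3

duty β = stance ticks per leg = 2
FL: stance ticks = 2; W→S at t=7 → φ=1
FR: stance ticks = 2; W→S at t=0 → φ=0
RL: stance ticks = 2; W→S at t=7 → φ=1
RR: stance ticks = 2; W→S at t=5 → φ=3


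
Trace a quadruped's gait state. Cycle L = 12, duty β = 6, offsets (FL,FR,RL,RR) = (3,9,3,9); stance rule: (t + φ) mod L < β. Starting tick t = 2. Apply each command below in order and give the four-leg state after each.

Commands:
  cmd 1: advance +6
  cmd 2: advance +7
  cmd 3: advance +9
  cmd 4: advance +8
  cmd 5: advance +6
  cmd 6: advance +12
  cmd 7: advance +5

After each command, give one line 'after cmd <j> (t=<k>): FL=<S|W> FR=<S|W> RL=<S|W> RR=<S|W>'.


start t=2: FL=S FR=W RL=S RR=W
cmd 1: advance +6 → t=8, phase=(11,5,11,5) → FL=W FR=S RL=W RR=S
cmd 2: advance +7 → t=15, phase=(6,0,6,0) → FL=W FR=S RL=W RR=S
cmd 3: advance +9 → t=24, phase=(3,9,3,9) → FL=S FR=W RL=S RR=W
cmd 4: advance +8 → t=32, phase=(11,5,11,5) → FL=W FR=S RL=W RR=S
cmd 5: advance +6 → t=38, phase=(5,11,5,11) → FL=S FR=W RL=S RR=W
cmd 6: advance +12 → t=50, phase=(5,11,5,11) → FL=S FR=W RL=S RR=W
cmd 7: advance +5 → t=55, phase=(10,4,10,4) → FL=W FR=S RL=W RR=S

after cmd 1 (t=8): FL=W FR=S RL=W RR=S
after cmd 2 (t=15): FL=W FR=S RL=W RR=S
after cmd 3 (t=24): FL=S FR=W RL=S RR=W
after cmd 4 (t=32): FL=W FR=S RL=W RR=S
after cmd 5 (t=38): FL=S FR=W RL=S RR=W
after cmd 6 (t=50): FL=S FR=W RL=S RR=W
after cmd 7 (t=55): FL=W FR=S RL=W RR=S


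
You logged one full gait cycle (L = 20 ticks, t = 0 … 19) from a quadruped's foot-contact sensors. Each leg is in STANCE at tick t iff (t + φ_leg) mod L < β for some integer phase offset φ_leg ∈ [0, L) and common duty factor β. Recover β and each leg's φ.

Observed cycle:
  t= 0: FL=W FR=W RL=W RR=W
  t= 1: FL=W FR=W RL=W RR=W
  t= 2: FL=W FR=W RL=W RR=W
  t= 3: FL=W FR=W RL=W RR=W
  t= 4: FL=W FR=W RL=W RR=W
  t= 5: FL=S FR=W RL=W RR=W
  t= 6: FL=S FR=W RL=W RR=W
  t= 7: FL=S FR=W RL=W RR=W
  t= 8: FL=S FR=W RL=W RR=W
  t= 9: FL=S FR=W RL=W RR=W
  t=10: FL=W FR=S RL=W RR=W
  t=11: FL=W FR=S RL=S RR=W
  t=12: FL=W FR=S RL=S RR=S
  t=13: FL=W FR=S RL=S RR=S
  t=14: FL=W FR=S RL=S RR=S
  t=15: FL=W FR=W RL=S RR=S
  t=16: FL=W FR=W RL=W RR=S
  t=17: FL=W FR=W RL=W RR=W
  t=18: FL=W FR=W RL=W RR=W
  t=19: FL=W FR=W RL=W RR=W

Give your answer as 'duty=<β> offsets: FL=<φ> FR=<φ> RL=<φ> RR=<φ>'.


duty=5 offsets: FL=15 FR=10 RL=9 RR=8

duty β = stance ticks per leg = 5
FL: stance ticks = 5; W→S at t=5 → φ=15
FR: stance ticks = 5; W→S at t=10 → φ=10
RL: stance ticks = 5; W→S at t=11 → φ=9
RR: stance ticks = 5; W→S at t=12 → φ=8


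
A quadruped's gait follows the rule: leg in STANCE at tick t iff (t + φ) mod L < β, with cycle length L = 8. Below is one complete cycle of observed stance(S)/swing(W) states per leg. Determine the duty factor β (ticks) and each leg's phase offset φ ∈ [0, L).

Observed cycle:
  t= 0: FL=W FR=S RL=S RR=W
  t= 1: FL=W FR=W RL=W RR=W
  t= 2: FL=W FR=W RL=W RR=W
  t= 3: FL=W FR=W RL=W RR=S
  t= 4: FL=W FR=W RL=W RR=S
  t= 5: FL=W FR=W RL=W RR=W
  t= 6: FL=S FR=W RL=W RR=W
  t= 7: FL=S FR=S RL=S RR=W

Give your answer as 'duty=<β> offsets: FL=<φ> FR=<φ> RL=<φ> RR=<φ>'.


duty=2 offsets: FL=2 FR=1 RL=1 RR=5

duty β = stance ticks per leg = 2
FL: stance ticks = 2; W→S at t=6 → φ=2
FR: stance ticks = 2; W→S at t=7 → φ=1
RL: stance ticks = 2; W→S at t=7 → φ=1
RR: stance ticks = 2; W→S at t=3 → φ=5


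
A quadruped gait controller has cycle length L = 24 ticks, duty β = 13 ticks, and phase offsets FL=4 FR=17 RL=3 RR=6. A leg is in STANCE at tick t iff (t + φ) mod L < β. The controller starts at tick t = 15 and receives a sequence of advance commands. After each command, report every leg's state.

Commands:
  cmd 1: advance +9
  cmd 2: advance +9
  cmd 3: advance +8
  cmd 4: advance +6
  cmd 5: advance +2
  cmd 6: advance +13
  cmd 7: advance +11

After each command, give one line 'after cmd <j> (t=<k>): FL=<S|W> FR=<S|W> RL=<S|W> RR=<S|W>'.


start t=15: FL=W FR=S RL=W RR=W
cmd 1: advance +9 → t=24, phase=(4,17,3,6) → FL=S FR=W RL=S RR=S
cmd 2: advance +9 → t=33, phase=(13,2,12,15) → FL=W FR=S RL=S RR=W
cmd 3: advance +8 → t=41, phase=(21,10,20,23) → FL=W FR=S RL=W RR=W
cmd 4: advance +6 → t=47, phase=(3,16,2,5) → FL=S FR=W RL=S RR=S
cmd 5: advance +2 → t=49, phase=(5,18,4,7) → FL=S FR=W RL=S RR=S
cmd 6: advance +13 → t=62, phase=(18,7,17,20) → FL=W FR=S RL=W RR=W
cmd 7: advance +11 → t=73, phase=(5,18,4,7) → FL=S FR=W RL=S RR=S

after cmd 1 (t=24): FL=S FR=W RL=S RR=S
after cmd 2 (t=33): FL=W FR=S RL=S RR=W
after cmd 3 (t=41): FL=W FR=S RL=W RR=W
after cmd 4 (t=47): FL=S FR=W RL=S RR=S
after cmd 5 (t=49): FL=S FR=W RL=S RR=S
after cmd 6 (t=62): FL=W FR=S RL=W RR=W
after cmd 7 (t=73): FL=S FR=W RL=S RR=S


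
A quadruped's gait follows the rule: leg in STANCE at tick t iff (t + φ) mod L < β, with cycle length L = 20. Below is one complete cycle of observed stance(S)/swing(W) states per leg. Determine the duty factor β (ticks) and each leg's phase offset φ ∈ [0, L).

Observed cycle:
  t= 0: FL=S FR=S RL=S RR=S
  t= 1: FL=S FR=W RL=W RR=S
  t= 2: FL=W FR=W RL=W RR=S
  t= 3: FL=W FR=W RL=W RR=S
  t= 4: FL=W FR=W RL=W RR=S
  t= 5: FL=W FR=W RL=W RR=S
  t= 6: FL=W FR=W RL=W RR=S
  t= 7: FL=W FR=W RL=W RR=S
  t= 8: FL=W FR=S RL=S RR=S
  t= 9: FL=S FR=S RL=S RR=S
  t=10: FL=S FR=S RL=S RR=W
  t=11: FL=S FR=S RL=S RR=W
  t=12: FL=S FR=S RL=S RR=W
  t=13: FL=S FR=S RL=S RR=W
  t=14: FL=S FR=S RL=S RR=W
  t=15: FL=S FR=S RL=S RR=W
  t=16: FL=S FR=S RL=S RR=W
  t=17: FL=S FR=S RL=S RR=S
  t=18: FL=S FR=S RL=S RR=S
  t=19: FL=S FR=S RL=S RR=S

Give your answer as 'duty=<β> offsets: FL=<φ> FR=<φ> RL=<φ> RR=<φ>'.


duty=13 offsets: FL=11 FR=12 RL=12 RR=3

duty β = stance ticks per leg = 13
FL: stance ticks = 13; W→S at t=9 → φ=11
FR: stance ticks = 13; W→S at t=8 → φ=12
RL: stance ticks = 13; W→S at t=8 → φ=12
RR: stance ticks = 13; W→S at t=17 → φ=3


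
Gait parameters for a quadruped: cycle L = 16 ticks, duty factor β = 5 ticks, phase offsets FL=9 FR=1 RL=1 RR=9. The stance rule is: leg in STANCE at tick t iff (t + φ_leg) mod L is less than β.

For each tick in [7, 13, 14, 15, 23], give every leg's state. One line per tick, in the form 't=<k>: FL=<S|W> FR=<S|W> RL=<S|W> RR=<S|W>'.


t=7: FL=S FR=W RL=W RR=S
t=13: FL=W FR=W RL=W RR=W
t=14: FL=W FR=W RL=W RR=W
t=15: FL=W FR=S RL=S RR=W
t=23: FL=S FR=W RL=W RR=S

t=7: phase=(0,8,8,0) vs β=5 → FL=S FR=W RL=W RR=S
t=13: phase=(6,14,14,6) vs β=5 → FL=W FR=W RL=W RR=W
t=14: phase=(7,15,15,7) vs β=5 → FL=W FR=W RL=W RR=W
t=15: phase=(8,0,0,8) vs β=5 → FL=W FR=S RL=S RR=W
t=23: phase=(0,8,8,0) vs β=5 → FL=S FR=W RL=W RR=S


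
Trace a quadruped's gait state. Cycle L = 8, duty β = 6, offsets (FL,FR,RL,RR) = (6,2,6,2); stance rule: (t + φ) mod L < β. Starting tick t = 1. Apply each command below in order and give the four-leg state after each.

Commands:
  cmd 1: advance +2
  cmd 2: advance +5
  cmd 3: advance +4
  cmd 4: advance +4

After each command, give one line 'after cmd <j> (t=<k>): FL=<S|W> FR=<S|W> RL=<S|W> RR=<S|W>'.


start t=1: FL=W FR=S RL=W RR=S
cmd 1: advance +2 → t=3, phase=(1,5,1,5) → FL=S FR=S RL=S RR=S
cmd 2: advance +5 → t=8, phase=(6,2,6,2) → FL=W FR=S RL=W RR=S
cmd 3: advance +4 → t=12, phase=(2,6,2,6) → FL=S FR=W RL=S RR=W
cmd 4: advance +4 → t=16, phase=(6,2,6,2) → FL=W FR=S RL=W RR=S

after cmd 1 (t=3): FL=S FR=S RL=S RR=S
after cmd 2 (t=8): FL=W FR=S RL=W RR=S
after cmd 3 (t=12): FL=S FR=W RL=S RR=W
after cmd 4 (t=16): FL=W FR=S RL=W RR=S


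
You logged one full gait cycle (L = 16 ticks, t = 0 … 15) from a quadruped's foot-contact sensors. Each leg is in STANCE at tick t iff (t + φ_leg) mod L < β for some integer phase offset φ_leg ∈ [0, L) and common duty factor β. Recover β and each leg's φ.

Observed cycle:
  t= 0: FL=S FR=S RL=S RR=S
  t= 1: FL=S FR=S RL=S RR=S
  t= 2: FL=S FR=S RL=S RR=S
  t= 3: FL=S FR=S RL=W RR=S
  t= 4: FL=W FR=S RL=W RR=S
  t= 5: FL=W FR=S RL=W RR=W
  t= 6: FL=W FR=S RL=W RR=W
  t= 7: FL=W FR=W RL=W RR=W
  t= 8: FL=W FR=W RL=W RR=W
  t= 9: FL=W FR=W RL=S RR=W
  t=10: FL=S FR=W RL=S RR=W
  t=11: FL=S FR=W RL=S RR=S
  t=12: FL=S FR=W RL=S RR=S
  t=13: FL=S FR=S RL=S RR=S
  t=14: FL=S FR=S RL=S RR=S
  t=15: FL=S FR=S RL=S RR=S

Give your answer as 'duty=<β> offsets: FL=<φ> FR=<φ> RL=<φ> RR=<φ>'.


duty=10 offsets: FL=6 FR=3 RL=7 RR=5

duty β = stance ticks per leg = 10
FL: stance ticks = 10; W→S at t=10 → φ=6
FR: stance ticks = 10; W→S at t=13 → φ=3
RL: stance ticks = 10; W→S at t=9 → φ=7
RR: stance ticks = 10; W→S at t=11 → φ=5


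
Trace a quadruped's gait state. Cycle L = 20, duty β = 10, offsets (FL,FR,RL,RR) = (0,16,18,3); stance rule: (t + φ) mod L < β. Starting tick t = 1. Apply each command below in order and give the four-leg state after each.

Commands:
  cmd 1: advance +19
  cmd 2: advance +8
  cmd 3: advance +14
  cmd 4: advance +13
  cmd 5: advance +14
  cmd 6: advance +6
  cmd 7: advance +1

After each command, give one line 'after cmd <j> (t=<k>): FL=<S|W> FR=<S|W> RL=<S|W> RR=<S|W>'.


after cmd 1 (t=20): FL=S FR=W RL=W RR=S
after cmd 2 (t=28): FL=S FR=S RL=S RR=W
after cmd 3 (t=42): FL=S FR=W RL=S RR=S
after cmd 4 (t=55): FL=W FR=W RL=W RR=W
after cmd 5 (t=69): FL=S FR=S RL=S RR=W
after cmd 6 (t=75): FL=W FR=W RL=W RR=W
after cmd 7 (t=76): FL=W FR=W RL=W RR=W

start t=1: FL=S FR=W RL=W RR=S
cmd 1: advance +19 → t=20, phase=(0,16,18,3) → FL=S FR=W RL=W RR=S
cmd 2: advance +8 → t=28, phase=(8,4,6,11) → FL=S FR=S RL=S RR=W
cmd 3: advance +14 → t=42, phase=(2,18,0,5) → FL=S FR=W RL=S RR=S
cmd 4: advance +13 → t=55, phase=(15,11,13,18) → FL=W FR=W RL=W RR=W
cmd 5: advance +14 → t=69, phase=(9,5,7,12) → FL=S FR=S RL=S RR=W
cmd 6: advance +6 → t=75, phase=(15,11,13,18) → FL=W FR=W RL=W RR=W
cmd 7: advance +1 → t=76, phase=(16,12,14,19) → FL=W FR=W RL=W RR=W


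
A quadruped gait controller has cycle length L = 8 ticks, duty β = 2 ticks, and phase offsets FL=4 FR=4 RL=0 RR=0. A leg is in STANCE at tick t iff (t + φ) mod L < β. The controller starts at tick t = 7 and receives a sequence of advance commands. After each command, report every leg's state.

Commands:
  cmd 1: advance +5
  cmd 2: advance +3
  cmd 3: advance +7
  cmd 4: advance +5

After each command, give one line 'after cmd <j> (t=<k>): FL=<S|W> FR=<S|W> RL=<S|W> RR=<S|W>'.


after cmd 1 (t=12): FL=S FR=S RL=W RR=W
after cmd 2 (t=15): FL=W FR=W RL=W RR=W
after cmd 3 (t=22): FL=W FR=W RL=W RR=W
after cmd 4 (t=27): FL=W FR=W RL=W RR=W

start t=7: FL=W FR=W RL=W RR=W
cmd 1: advance +5 → t=12, phase=(0,0,4,4) → FL=S FR=S RL=W RR=W
cmd 2: advance +3 → t=15, phase=(3,3,7,7) → FL=W FR=W RL=W RR=W
cmd 3: advance +7 → t=22, phase=(2,2,6,6) → FL=W FR=W RL=W RR=W
cmd 4: advance +5 → t=27, phase=(7,7,3,3) → FL=W FR=W RL=W RR=W


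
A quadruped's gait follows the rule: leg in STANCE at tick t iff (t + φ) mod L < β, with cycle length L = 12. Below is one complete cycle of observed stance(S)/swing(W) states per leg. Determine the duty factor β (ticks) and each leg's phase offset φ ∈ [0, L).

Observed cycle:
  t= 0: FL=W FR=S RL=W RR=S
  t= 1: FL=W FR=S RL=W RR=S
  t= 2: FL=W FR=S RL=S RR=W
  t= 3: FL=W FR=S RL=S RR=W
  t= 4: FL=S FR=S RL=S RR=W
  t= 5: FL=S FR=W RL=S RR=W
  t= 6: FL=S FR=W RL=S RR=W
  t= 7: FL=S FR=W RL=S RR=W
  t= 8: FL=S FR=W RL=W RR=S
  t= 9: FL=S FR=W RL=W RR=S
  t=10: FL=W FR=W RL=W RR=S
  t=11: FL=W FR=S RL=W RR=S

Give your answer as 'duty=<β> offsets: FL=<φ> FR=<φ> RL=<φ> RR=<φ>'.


duty β = stance ticks per leg = 6
FL: stance ticks = 6; W→S at t=4 → φ=8
FR: stance ticks = 6; W→S at t=11 → φ=1
RL: stance ticks = 6; W→S at t=2 → φ=10
RR: stance ticks = 6; W→S at t=8 → φ=4

duty=6 offsets: FL=8 FR=1 RL=10 RR=4


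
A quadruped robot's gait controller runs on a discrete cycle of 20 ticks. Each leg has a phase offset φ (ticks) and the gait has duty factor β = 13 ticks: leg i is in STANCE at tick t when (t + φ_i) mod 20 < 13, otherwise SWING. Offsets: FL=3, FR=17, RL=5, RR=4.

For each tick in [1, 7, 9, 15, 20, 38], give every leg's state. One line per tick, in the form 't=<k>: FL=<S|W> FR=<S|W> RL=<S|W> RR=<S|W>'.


t=1: FL=S FR=W RL=S RR=S
t=7: FL=S FR=S RL=S RR=S
t=9: FL=S FR=S RL=W RR=W
t=15: FL=W FR=S RL=S RR=W
t=20: FL=S FR=W RL=S RR=S
t=38: FL=S FR=W RL=S RR=S

t=1: phase=(4,18,6,5) vs β=13 → FL=S FR=W RL=S RR=S
t=7: phase=(10,4,12,11) vs β=13 → FL=S FR=S RL=S RR=S
t=9: phase=(12,6,14,13) vs β=13 → FL=S FR=S RL=W RR=W
t=15: phase=(18,12,0,19) vs β=13 → FL=W FR=S RL=S RR=W
t=20: phase=(3,17,5,4) vs β=13 → FL=S FR=W RL=S RR=S
t=38: phase=(1,15,3,2) vs β=13 → FL=S FR=W RL=S RR=S


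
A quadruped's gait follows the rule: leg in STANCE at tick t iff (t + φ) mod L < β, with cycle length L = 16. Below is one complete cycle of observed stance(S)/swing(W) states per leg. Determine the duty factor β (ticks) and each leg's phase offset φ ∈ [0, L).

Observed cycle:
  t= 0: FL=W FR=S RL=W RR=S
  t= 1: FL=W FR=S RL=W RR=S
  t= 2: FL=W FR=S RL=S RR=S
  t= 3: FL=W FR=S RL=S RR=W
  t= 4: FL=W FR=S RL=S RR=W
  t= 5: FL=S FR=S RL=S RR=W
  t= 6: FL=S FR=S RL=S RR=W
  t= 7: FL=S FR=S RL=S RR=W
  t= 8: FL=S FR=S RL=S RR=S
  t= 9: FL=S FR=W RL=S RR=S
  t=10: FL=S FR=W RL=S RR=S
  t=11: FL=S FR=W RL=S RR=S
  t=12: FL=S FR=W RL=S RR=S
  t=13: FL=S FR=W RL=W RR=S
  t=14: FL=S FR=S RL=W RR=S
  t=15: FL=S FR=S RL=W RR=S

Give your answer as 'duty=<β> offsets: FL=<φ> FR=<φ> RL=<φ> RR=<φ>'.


duty=11 offsets: FL=11 FR=2 RL=14 RR=8

duty β = stance ticks per leg = 11
FL: stance ticks = 11; W→S at t=5 → φ=11
FR: stance ticks = 11; W→S at t=14 → φ=2
RL: stance ticks = 11; W→S at t=2 → φ=14
RR: stance ticks = 11; W→S at t=8 → φ=8


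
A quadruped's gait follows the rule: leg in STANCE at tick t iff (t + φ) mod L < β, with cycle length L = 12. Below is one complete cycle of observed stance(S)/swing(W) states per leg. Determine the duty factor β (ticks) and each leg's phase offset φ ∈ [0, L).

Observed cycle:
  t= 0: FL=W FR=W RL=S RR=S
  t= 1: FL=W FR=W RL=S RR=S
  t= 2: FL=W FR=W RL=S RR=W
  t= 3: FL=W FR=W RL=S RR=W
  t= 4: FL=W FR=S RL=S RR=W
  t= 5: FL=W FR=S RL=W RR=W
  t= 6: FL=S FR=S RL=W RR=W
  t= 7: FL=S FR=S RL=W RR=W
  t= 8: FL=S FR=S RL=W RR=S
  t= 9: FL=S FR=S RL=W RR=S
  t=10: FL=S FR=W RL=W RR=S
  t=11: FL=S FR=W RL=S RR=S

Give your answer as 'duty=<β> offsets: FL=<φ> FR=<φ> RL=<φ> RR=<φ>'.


duty=6 offsets: FL=6 FR=8 RL=1 RR=4

duty β = stance ticks per leg = 6
FL: stance ticks = 6; W→S at t=6 → φ=6
FR: stance ticks = 6; W→S at t=4 → φ=8
RL: stance ticks = 6; W→S at t=11 → φ=1
RR: stance ticks = 6; W→S at t=8 → φ=4


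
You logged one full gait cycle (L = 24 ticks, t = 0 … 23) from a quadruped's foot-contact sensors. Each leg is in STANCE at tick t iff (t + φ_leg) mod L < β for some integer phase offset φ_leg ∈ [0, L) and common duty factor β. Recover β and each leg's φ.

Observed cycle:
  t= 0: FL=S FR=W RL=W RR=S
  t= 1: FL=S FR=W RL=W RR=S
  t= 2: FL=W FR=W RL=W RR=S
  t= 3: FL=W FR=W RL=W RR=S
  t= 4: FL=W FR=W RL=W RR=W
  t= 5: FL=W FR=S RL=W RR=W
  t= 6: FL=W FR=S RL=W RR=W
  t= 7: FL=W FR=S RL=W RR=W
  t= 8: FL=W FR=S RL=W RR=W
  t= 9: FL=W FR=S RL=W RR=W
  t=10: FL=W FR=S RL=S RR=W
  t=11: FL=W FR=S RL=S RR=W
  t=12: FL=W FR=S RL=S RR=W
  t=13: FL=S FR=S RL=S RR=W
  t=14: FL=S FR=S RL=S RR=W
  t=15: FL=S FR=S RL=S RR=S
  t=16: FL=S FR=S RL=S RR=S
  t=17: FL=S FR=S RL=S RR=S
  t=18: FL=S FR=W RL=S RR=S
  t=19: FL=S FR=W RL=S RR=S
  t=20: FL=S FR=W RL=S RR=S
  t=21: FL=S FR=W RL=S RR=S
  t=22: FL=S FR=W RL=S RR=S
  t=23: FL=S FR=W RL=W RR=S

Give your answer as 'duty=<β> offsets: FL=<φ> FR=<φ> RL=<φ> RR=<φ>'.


duty=13 offsets: FL=11 FR=19 RL=14 RR=9

duty β = stance ticks per leg = 13
FL: stance ticks = 13; W→S at t=13 → φ=11
FR: stance ticks = 13; W→S at t=5 → φ=19
RL: stance ticks = 13; W→S at t=10 → φ=14
RR: stance ticks = 13; W→S at t=15 → φ=9


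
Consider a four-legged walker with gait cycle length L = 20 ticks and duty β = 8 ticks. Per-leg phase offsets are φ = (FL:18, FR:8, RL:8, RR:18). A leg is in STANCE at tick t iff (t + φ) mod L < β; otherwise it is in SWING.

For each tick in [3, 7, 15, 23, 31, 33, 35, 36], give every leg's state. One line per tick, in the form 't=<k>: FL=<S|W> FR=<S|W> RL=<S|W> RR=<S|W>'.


t=3: FL=S FR=W RL=W RR=S
t=7: FL=S FR=W RL=W RR=S
t=15: FL=W FR=S RL=S RR=W
t=23: FL=S FR=W RL=W RR=S
t=31: FL=W FR=W RL=W RR=W
t=33: FL=W FR=S RL=S RR=W
t=35: FL=W FR=S RL=S RR=W
t=36: FL=W FR=S RL=S RR=W

t=3: phase=(1,11,11,1) vs β=8 → FL=S FR=W RL=W RR=S
t=7: phase=(5,15,15,5) vs β=8 → FL=S FR=W RL=W RR=S
t=15: phase=(13,3,3,13) vs β=8 → FL=W FR=S RL=S RR=W
t=23: phase=(1,11,11,1) vs β=8 → FL=S FR=W RL=W RR=S
t=31: phase=(9,19,19,9) vs β=8 → FL=W FR=W RL=W RR=W
t=33: phase=(11,1,1,11) vs β=8 → FL=W FR=S RL=S RR=W
t=35: phase=(13,3,3,13) vs β=8 → FL=W FR=S RL=S RR=W
t=36: phase=(14,4,4,14) vs β=8 → FL=W FR=S RL=S RR=W


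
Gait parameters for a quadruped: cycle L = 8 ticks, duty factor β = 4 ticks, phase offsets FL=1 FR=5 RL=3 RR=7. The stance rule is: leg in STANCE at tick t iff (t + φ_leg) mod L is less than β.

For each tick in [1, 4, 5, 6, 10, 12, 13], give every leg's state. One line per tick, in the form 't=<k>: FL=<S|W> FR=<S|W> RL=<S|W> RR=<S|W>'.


t=1: FL=S FR=W RL=W RR=S
t=4: FL=W FR=S RL=W RR=S
t=5: FL=W FR=S RL=S RR=W
t=6: FL=W FR=S RL=S RR=W
t=10: FL=S FR=W RL=W RR=S
t=12: FL=W FR=S RL=W RR=S
t=13: FL=W FR=S RL=S RR=W

t=1: phase=(2,6,4,0) vs β=4 → FL=S FR=W RL=W RR=S
t=4: phase=(5,1,7,3) vs β=4 → FL=W FR=S RL=W RR=S
t=5: phase=(6,2,0,4) vs β=4 → FL=W FR=S RL=S RR=W
t=6: phase=(7,3,1,5) vs β=4 → FL=W FR=S RL=S RR=W
t=10: phase=(3,7,5,1) vs β=4 → FL=S FR=W RL=W RR=S
t=12: phase=(5,1,7,3) vs β=4 → FL=W FR=S RL=W RR=S
t=13: phase=(6,2,0,4) vs β=4 → FL=W FR=S RL=S RR=W


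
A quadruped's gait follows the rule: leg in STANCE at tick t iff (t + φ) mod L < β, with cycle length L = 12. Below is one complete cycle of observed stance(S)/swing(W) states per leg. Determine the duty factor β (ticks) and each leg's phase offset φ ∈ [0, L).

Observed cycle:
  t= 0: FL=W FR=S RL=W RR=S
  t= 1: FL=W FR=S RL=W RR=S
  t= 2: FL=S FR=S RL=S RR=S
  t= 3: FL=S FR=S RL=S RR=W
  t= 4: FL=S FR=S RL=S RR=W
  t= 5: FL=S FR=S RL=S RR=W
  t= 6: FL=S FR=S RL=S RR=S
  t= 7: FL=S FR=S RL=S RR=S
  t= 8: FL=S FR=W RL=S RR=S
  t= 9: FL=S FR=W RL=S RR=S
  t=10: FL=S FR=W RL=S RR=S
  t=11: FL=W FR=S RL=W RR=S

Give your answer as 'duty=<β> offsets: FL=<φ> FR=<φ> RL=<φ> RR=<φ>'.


duty=9 offsets: FL=10 FR=1 RL=10 RR=6

duty β = stance ticks per leg = 9
FL: stance ticks = 9; W→S at t=2 → φ=10
FR: stance ticks = 9; W→S at t=11 → φ=1
RL: stance ticks = 9; W→S at t=2 → φ=10
RR: stance ticks = 9; W→S at t=6 → φ=6


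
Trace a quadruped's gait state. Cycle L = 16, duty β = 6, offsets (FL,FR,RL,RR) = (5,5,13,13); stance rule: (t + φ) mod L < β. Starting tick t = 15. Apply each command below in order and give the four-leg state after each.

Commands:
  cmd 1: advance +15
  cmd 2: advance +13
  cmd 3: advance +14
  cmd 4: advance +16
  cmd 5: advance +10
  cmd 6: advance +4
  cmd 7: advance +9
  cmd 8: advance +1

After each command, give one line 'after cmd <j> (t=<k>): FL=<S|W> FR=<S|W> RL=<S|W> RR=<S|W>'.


after cmd 1 (t=30): FL=S FR=S RL=W RR=W
after cmd 2 (t=43): FL=S FR=S RL=W RR=W
after cmd 3 (t=57): FL=W FR=W RL=W RR=W
after cmd 4 (t=73): FL=W FR=W RL=W RR=W
after cmd 5 (t=83): FL=W FR=W RL=S RR=S
after cmd 6 (t=87): FL=W FR=W RL=S RR=S
after cmd 7 (t=96): FL=S FR=S RL=W RR=W
after cmd 8 (t=97): FL=W FR=W RL=W RR=W

start t=15: FL=S FR=S RL=W RR=W
cmd 1: advance +15 → t=30, phase=(3,3,11,11) → FL=S FR=S RL=W RR=W
cmd 2: advance +13 → t=43, phase=(0,0,8,8) → FL=S FR=S RL=W RR=W
cmd 3: advance +14 → t=57, phase=(14,14,6,6) → FL=W FR=W RL=W RR=W
cmd 4: advance +16 → t=73, phase=(14,14,6,6) → FL=W FR=W RL=W RR=W
cmd 5: advance +10 → t=83, phase=(8,8,0,0) → FL=W FR=W RL=S RR=S
cmd 6: advance +4 → t=87, phase=(12,12,4,4) → FL=W FR=W RL=S RR=S
cmd 7: advance +9 → t=96, phase=(5,5,13,13) → FL=S FR=S RL=W RR=W
cmd 8: advance +1 → t=97, phase=(6,6,14,14) → FL=W FR=W RL=W RR=W


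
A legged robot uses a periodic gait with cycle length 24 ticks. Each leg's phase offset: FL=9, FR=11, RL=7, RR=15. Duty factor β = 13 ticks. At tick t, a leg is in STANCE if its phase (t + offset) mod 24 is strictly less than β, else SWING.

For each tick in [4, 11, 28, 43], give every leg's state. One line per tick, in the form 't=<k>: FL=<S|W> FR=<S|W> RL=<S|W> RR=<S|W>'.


t=4: phase=(13,15,11,19) vs β=13 → FL=W FR=W RL=S RR=W
t=11: phase=(20,22,18,2) vs β=13 → FL=W FR=W RL=W RR=S
t=28: phase=(13,15,11,19) vs β=13 → FL=W FR=W RL=S RR=W
t=43: phase=(4,6,2,10) vs β=13 → FL=S FR=S RL=S RR=S

t=4: FL=W FR=W RL=S RR=W
t=11: FL=W FR=W RL=W RR=S
t=28: FL=W FR=W RL=S RR=W
t=43: FL=S FR=S RL=S RR=S


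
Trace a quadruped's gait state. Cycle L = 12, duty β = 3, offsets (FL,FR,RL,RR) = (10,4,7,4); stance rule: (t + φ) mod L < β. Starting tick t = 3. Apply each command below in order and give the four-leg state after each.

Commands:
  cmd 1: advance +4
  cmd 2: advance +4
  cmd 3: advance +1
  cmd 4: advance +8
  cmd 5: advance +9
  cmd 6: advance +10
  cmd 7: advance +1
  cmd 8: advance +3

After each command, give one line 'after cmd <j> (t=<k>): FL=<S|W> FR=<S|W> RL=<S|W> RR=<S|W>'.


after cmd 1 (t=7): FL=W FR=W RL=S RR=W
after cmd 2 (t=11): FL=W FR=W RL=W RR=W
after cmd 3 (t=12): FL=W FR=W RL=W RR=W
after cmd 4 (t=20): FL=W FR=S RL=W RR=S
after cmd 5 (t=29): FL=W FR=W RL=S RR=W
after cmd 6 (t=39): FL=S FR=W RL=W RR=W
after cmd 7 (t=40): FL=S FR=W RL=W RR=W
after cmd 8 (t=43): FL=W FR=W RL=S RR=W

start t=3: FL=S FR=W RL=W RR=W
cmd 1: advance +4 → t=7, phase=(5,11,2,11) → FL=W FR=W RL=S RR=W
cmd 2: advance +4 → t=11, phase=(9,3,6,3) → FL=W FR=W RL=W RR=W
cmd 3: advance +1 → t=12, phase=(10,4,7,4) → FL=W FR=W RL=W RR=W
cmd 4: advance +8 → t=20, phase=(6,0,3,0) → FL=W FR=S RL=W RR=S
cmd 5: advance +9 → t=29, phase=(3,9,0,9) → FL=W FR=W RL=S RR=W
cmd 6: advance +10 → t=39, phase=(1,7,10,7) → FL=S FR=W RL=W RR=W
cmd 7: advance +1 → t=40, phase=(2,8,11,8) → FL=S FR=W RL=W RR=W
cmd 8: advance +3 → t=43, phase=(5,11,2,11) → FL=W FR=W RL=S RR=W


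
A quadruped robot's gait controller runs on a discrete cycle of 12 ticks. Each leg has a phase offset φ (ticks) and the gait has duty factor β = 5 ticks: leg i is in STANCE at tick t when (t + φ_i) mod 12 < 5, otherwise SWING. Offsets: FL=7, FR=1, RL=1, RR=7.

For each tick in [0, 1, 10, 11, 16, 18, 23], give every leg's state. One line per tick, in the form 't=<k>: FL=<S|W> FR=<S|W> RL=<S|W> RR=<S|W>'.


t=0: phase=(7,1,1,7) vs β=5 → FL=W FR=S RL=S RR=W
t=1: phase=(8,2,2,8) vs β=5 → FL=W FR=S RL=S RR=W
t=10: phase=(5,11,11,5) vs β=5 → FL=W FR=W RL=W RR=W
t=11: phase=(6,0,0,6) vs β=5 → FL=W FR=S RL=S RR=W
t=16: phase=(11,5,5,11) vs β=5 → FL=W FR=W RL=W RR=W
t=18: phase=(1,7,7,1) vs β=5 → FL=S FR=W RL=W RR=S
t=23: phase=(6,0,0,6) vs β=5 → FL=W FR=S RL=S RR=W

t=0: FL=W FR=S RL=S RR=W
t=1: FL=W FR=S RL=S RR=W
t=10: FL=W FR=W RL=W RR=W
t=11: FL=W FR=S RL=S RR=W
t=16: FL=W FR=W RL=W RR=W
t=18: FL=S FR=W RL=W RR=S
t=23: FL=W FR=S RL=S RR=W


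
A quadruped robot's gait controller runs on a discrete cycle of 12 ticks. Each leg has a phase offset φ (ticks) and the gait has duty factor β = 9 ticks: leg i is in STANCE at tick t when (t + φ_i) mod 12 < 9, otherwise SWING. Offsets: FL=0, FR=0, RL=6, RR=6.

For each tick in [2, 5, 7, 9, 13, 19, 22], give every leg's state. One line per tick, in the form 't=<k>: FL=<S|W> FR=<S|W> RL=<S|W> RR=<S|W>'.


t=2: phase=(2,2,8,8) vs β=9 → FL=S FR=S RL=S RR=S
t=5: phase=(5,5,11,11) vs β=9 → FL=S FR=S RL=W RR=W
t=7: phase=(7,7,1,1) vs β=9 → FL=S FR=S RL=S RR=S
t=9: phase=(9,9,3,3) vs β=9 → FL=W FR=W RL=S RR=S
t=13: phase=(1,1,7,7) vs β=9 → FL=S FR=S RL=S RR=S
t=19: phase=(7,7,1,1) vs β=9 → FL=S FR=S RL=S RR=S
t=22: phase=(10,10,4,4) vs β=9 → FL=W FR=W RL=S RR=S

t=2: FL=S FR=S RL=S RR=S
t=5: FL=S FR=S RL=W RR=W
t=7: FL=S FR=S RL=S RR=S
t=9: FL=W FR=W RL=S RR=S
t=13: FL=S FR=S RL=S RR=S
t=19: FL=S FR=S RL=S RR=S
t=22: FL=W FR=W RL=S RR=S


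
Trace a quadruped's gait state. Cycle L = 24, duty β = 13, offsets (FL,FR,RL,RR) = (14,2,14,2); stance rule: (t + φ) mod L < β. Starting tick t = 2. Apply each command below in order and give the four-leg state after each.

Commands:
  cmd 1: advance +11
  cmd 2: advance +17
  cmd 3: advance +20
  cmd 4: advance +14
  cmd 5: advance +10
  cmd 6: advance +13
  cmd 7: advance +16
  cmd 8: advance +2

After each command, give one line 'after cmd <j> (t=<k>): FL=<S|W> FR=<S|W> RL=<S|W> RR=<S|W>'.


after cmd 1 (t=13): FL=S FR=W RL=S RR=W
after cmd 2 (t=30): FL=W FR=S RL=W RR=S
after cmd 3 (t=50): FL=W FR=S RL=W RR=S
after cmd 4 (t=64): FL=S FR=W RL=S RR=W
after cmd 5 (t=74): FL=W FR=S RL=W RR=S
after cmd 6 (t=87): FL=S FR=W RL=S RR=W
after cmd 7 (t=103): FL=W FR=S RL=W RR=S
after cmd 8 (t=105): FL=W FR=S RL=W RR=S

start t=2: FL=W FR=S RL=W RR=S
cmd 1: advance +11 → t=13, phase=(3,15,3,15) → FL=S FR=W RL=S RR=W
cmd 2: advance +17 → t=30, phase=(20,8,20,8) → FL=W FR=S RL=W RR=S
cmd 3: advance +20 → t=50, phase=(16,4,16,4) → FL=W FR=S RL=W RR=S
cmd 4: advance +14 → t=64, phase=(6,18,6,18) → FL=S FR=W RL=S RR=W
cmd 5: advance +10 → t=74, phase=(16,4,16,4) → FL=W FR=S RL=W RR=S
cmd 6: advance +13 → t=87, phase=(5,17,5,17) → FL=S FR=W RL=S RR=W
cmd 7: advance +16 → t=103, phase=(21,9,21,9) → FL=W FR=S RL=W RR=S
cmd 8: advance +2 → t=105, phase=(23,11,23,11) → FL=W FR=S RL=W RR=S


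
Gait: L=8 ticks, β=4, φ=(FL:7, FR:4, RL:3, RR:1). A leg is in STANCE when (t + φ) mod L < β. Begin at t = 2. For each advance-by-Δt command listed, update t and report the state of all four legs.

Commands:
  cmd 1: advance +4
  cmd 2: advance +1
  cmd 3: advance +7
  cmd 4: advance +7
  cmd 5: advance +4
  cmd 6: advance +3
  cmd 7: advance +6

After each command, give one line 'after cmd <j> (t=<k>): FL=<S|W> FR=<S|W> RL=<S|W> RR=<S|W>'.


after cmd 1 (t=6): FL=W FR=S RL=S RR=W
after cmd 2 (t=7): FL=W FR=S RL=S RR=S
after cmd 3 (t=14): FL=W FR=S RL=S RR=W
after cmd 4 (t=21): FL=W FR=S RL=S RR=W
after cmd 5 (t=25): FL=S FR=W RL=W RR=S
after cmd 6 (t=28): FL=S FR=S RL=W RR=W
after cmd 7 (t=34): FL=S FR=W RL=W RR=S

start t=2: FL=S FR=W RL=W RR=S
cmd 1: advance +4 → t=6, phase=(5,2,1,7) → FL=W FR=S RL=S RR=W
cmd 2: advance +1 → t=7, phase=(6,3,2,0) → FL=W FR=S RL=S RR=S
cmd 3: advance +7 → t=14, phase=(5,2,1,7) → FL=W FR=S RL=S RR=W
cmd 4: advance +7 → t=21, phase=(4,1,0,6) → FL=W FR=S RL=S RR=W
cmd 5: advance +4 → t=25, phase=(0,5,4,2) → FL=S FR=W RL=W RR=S
cmd 6: advance +3 → t=28, phase=(3,0,7,5) → FL=S FR=S RL=W RR=W
cmd 7: advance +6 → t=34, phase=(1,6,5,3) → FL=S FR=W RL=W RR=S


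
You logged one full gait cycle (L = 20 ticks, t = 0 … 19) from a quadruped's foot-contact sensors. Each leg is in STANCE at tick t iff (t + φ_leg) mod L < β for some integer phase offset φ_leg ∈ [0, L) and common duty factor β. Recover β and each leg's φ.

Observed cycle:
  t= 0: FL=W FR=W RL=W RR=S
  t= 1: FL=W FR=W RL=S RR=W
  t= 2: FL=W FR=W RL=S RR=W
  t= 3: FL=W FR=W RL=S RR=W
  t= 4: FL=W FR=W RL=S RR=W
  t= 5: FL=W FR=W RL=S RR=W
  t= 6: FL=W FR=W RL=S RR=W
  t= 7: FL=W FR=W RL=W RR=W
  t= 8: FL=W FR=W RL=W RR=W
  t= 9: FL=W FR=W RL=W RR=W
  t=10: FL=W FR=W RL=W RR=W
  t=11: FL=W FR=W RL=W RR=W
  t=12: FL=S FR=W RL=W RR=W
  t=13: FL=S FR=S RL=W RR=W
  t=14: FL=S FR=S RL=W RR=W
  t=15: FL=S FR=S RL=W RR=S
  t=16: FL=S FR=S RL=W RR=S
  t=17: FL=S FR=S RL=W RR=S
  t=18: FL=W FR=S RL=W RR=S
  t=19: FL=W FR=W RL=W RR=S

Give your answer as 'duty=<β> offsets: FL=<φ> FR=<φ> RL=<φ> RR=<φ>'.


duty=6 offsets: FL=8 FR=7 RL=19 RR=5

duty β = stance ticks per leg = 6
FL: stance ticks = 6; W→S at t=12 → φ=8
FR: stance ticks = 6; W→S at t=13 → φ=7
RL: stance ticks = 6; W→S at t=1 → φ=19
RR: stance ticks = 6; W→S at t=15 → φ=5


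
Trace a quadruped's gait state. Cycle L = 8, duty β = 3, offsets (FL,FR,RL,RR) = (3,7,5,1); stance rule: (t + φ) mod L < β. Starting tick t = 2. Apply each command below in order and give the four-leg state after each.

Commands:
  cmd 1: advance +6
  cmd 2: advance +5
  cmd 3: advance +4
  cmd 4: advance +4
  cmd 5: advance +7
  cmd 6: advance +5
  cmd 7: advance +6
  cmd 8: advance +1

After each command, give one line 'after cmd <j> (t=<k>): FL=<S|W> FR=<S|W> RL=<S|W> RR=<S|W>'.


start t=2: FL=W FR=S RL=W RR=W
cmd 1: advance +6 → t=8, phase=(3,7,5,1) → FL=W FR=W RL=W RR=S
cmd 2: advance +5 → t=13, phase=(0,4,2,6) → FL=S FR=W RL=S RR=W
cmd 3: advance +4 → t=17, phase=(4,0,6,2) → FL=W FR=S RL=W RR=S
cmd 4: advance +4 → t=21, phase=(0,4,2,6) → FL=S FR=W RL=S RR=W
cmd 5: advance +7 → t=28, phase=(7,3,1,5) → FL=W FR=W RL=S RR=W
cmd 6: advance +5 → t=33, phase=(4,0,6,2) → FL=W FR=S RL=W RR=S
cmd 7: advance +6 → t=39, phase=(2,6,4,0) → FL=S FR=W RL=W RR=S
cmd 8: advance +1 → t=40, phase=(3,7,5,1) → FL=W FR=W RL=W RR=S

after cmd 1 (t=8): FL=W FR=W RL=W RR=S
after cmd 2 (t=13): FL=S FR=W RL=S RR=W
after cmd 3 (t=17): FL=W FR=S RL=W RR=S
after cmd 4 (t=21): FL=S FR=W RL=S RR=W
after cmd 5 (t=28): FL=W FR=W RL=S RR=W
after cmd 6 (t=33): FL=W FR=S RL=W RR=S
after cmd 7 (t=39): FL=S FR=W RL=W RR=S
after cmd 8 (t=40): FL=W FR=W RL=W RR=S


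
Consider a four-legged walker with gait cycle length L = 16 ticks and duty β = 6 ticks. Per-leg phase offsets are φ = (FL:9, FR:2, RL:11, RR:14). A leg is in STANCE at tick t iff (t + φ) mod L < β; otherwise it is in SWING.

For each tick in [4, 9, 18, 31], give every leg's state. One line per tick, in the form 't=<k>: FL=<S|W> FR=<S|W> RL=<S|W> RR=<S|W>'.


t=4: FL=W FR=W RL=W RR=S
t=9: FL=S FR=W RL=S RR=W
t=18: FL=W FR=S RL=W RR=S
t=31: FL=W FR=S RL=W RR=W

t=4: phase=(13,6,15,2) vs β=6 → FL=W FR=W RL=W RR=S
t=9: phase=(2,11,4,7) vs β=6 → FL=S FR=W RL=S RR=W
t=18: phase=(11,4,13,0) vs β=6 → FL=W FR=S RL=W RR=S
t=31: phase=(8,1,10,13) vs β=6 → FL=W FR=S RL=W RR=W


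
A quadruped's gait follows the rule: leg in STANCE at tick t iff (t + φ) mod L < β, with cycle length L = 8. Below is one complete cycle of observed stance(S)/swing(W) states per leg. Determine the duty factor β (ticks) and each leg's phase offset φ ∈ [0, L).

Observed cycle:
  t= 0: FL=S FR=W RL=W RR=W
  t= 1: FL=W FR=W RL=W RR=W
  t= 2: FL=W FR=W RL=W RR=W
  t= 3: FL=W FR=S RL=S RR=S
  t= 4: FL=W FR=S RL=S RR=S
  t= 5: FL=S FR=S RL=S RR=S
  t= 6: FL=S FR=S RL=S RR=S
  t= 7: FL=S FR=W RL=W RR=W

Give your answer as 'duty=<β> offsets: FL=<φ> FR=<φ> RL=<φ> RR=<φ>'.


duty=4 offsets: FL=3 FR=5 RL=5 RR=5

duty β = stance ticks per leg = 4
FL: stance ticks = 4; W→S at t=5 → φ=3
FR: stance ticks = 4; W→S at t=3 → φ=5
RL: stance ticks = 4; W→S at t=3 → φ=5
RR: stance ticks = 4; W→S at t=3 → φ=5


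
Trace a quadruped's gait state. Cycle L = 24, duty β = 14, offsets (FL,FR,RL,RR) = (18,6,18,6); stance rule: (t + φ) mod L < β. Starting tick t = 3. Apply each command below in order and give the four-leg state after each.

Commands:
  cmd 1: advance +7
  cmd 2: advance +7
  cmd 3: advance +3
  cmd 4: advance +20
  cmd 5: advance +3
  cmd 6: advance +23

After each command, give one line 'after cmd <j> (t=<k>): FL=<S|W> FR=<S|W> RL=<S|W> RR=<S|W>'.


after cmd 1 (t=10): FL=S FR=W RL=S RR=W
after cmd 2 (t=17): FL=S FR=W RL=S RR=W
after cmd 3 (t=20): FL=W FR=S RL=W RR=S
after cmd 4 (t=40): FL=S FR=W RL=S RR=W
after cmd 5 (t=43): FL=S FR=S RL=S RR=S
after cmd 6 (t=66): FL=S FR=S RL=S RR=S

start t=3: FL=W FR=S RL=W RR=S
cmd 1: advance +7 → t=10, phase=(4,16,4,16) → FL=S FR=W RL=S RR=W
cmd 2: advance +7 → t=17, phase=(11,23,11,23) → FL=S FR=W RL=S RR=W
cmd 3: advance +3 → t=20, phase=(14,2,14,2) → FL=W FR=S RL=W RR=S
cmd 4: advance +20 → t=40, phase=(10,22,10,22) → FL=S FR=W RL=S RR=W
cmd 5: advance +3 → t=43, phase=(13,1,13,1) → FL=S FR=S RL=S RR=S
cmd 6: advance +23 → t=66, phase=(12,0,12,0) → FL=S FR=S RL=S RR=S


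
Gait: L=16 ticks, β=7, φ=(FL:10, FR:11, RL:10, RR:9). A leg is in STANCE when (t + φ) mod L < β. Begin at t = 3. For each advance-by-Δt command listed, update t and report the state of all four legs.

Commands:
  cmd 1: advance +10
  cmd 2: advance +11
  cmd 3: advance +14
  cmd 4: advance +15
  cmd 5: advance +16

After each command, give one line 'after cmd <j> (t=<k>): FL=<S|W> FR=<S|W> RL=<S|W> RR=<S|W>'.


after cmd 1 (t=13): FL=W FR=W RL=W RR=S
after cmd 2 (t=24): FL=S FR=S RL=S RR=S
after cmd 3 (t=38): FL=S FR=S RL=S RR=W
after cmd 4 (t=53): FL=W FR=S RL=W RR=W
after cmd 5 (t=69): FL=W FR=S RL=W RR=W

start t=3: FL=W FR=W RL=W RR=W
cmd 1: advance +10 → t=13, phase=(7,8,7,6) → FL=W FR=W RL=W RR=S
cmd 2: advance +11 → t=24, phase=(2,3,2,1) → FL=S FR=S RL=S RR=S
cmd 3: advance +14 → t=38, phase=(0,1,0,15) → FL=S FR=S RL=S RR=W
cmd 4: advance +15 → t=53, phase=(15,0,15,14) → FL=W FR=S RL=W RR=W
cmd 5: advance +16 → t=69, phase=(15,0,15,14) → FL=W FR=S RL=W RR=W
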